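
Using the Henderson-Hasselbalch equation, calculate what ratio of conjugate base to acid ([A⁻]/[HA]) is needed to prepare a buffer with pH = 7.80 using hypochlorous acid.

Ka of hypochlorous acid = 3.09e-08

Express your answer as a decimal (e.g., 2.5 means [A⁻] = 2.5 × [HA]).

pKa = -log(3.09e-08) = 7.5100. pH = pKa + log([A⁻]/[HA]), so log([A⁻]/[HA]) = pH − pKa = 7.80 − 7.5100 = 0.2900. [A⁻]/[HA] = 10^(0.2900) = 1.95

[A⁻]/[HA] = 1.95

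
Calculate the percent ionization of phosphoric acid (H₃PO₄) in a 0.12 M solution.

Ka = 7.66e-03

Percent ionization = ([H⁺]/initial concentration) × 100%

Using Ka equilibrium: x² + Ka×x - Ka×C = 0. Solving: [H⁺] = 2.6729e-02. Percent = (2.6729e-02/0.12) × 100

Percent ionization = 22.3%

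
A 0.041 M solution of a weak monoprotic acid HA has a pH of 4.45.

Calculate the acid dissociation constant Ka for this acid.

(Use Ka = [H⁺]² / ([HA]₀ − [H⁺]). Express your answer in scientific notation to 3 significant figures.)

[H⁺] = 10^(−pH) = 10^(−4.45) = 3.548e-05 M. For HA ⇌ H⁺ + A⁻, Ka = [H⁺][A⁻]/[HA] = [H⁺]² / ([HA]₀ − [H⁺]) = (3.548e-05)² / (0.041 − 3.548e-05) = 3.07e-08.

K_a = 3.07e-08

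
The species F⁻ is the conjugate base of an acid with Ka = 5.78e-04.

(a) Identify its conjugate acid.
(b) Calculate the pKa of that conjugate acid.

(a) The conjugate acid is formed by adding one H⁺ to F⁻, giving HF. (b) pKa = -log(Ka) = -log(5.78e-04) = 3.24.

Conjugate acid: HF; pK_a = 3.24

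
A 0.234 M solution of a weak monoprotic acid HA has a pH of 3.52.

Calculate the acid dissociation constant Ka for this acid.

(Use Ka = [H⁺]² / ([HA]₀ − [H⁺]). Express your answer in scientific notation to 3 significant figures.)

[H⁺] = 10^(−pH) = 10^(−3.52) = 3.020e-04 M. For HA ⇌ H⁺ + A⁻, Ka = [H⁺][A⁻]/[HA] = [H⁺]² / ([HA]₀ − [H⁺]) = (3.020e-04)² / (0.234 − 3.020e-04) = 3.90e-07.

K_a = 3.90e-07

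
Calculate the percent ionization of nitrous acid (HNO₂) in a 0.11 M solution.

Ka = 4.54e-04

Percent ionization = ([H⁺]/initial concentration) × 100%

Using Ka equilibrium: x² + Ka×x - Ka×C = 0. Solving: [H⁺] = 6.8435e-03. Percent = (6.8435e-03/0.11) × 100

Percent ionization = 6.22%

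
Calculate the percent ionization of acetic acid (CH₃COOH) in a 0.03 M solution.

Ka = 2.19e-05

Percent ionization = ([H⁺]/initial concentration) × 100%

Using Ka equilibrium: x² + Ka×x - Ka×C = 0. Solving: [H⁺] = 7.9968e-04. Percent = (7.9968e-04/0.03) × 100

Percent ionization = 2.67%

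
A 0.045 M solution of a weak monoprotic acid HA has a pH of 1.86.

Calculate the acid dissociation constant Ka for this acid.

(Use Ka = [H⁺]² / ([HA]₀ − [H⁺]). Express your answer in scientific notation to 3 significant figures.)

[H⁺] = 10^(−pH) = 10^(−1.86) = 1.380e-02 M. For HA ⇌ H⁺ + A⁻, Ka = [H⁺][A⁻]/[HA] = [H⁺]² / ([HA]₀ − [H⁺]) = (1.380e-02)² / (0.045 − 1.380e-02) = 6.11e-03.

K_a = 6.11e-03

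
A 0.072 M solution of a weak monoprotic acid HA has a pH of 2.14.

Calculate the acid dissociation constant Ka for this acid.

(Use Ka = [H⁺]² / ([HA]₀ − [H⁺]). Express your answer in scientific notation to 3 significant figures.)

[H⁺] = 10^(−pH) = 10^(−2.14) = 7.244e-03 M. For HA ⇌ H⁺ + A⁻, Ka = [H⁺][A⁻]/[HA] = [H⁺]² / ([HA]₀ − [H⁺]) = (7.244e-03)² / (0.072 − 7.244e-03) = 8.10e-04.

K_a = 8.10e-04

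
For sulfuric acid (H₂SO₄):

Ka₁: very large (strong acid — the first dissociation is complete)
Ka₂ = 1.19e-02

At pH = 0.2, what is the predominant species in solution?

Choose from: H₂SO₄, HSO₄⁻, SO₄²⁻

The first dissociation is complete, so H₂SO₄ itself is never the predominant species in water; pKa₂ = -log(1.19e-02) = 1.92. For a polyprotic acid the predominant species crosses at each pKa: below pKa_n the protonated form dominates, above it the deprotonated form does. At pH = 0.2, the predominant species is HSO₄⁻.

HSO₄⁻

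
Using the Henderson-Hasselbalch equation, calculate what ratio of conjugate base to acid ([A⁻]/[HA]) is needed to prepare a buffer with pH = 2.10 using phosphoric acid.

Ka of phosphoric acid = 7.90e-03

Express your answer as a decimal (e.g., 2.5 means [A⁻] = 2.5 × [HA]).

pKa = -log(7.90e-03) = 2.1024. pH = pKa + log([A⁻]/[HA]), so log([A⁻]/[HA]) = pH − pKa = 2.10 − 2.1024 = -0.0024. [A⁻]/[HA] = 10^(-0.0024) = 0.995

[A⁻]/[HA] = 0.995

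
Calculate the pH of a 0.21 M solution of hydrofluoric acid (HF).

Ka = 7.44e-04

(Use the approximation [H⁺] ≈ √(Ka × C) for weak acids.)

[H⁺] = √(Ka × C) = √(7.44e-04 × 0.21) = 1.2500e-02. pH = -log(1.2500e-02)

pH = 1.90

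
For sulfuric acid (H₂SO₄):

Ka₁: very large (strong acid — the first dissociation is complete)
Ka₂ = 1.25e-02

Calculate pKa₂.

pKa₂ = -log(Ka₂) = -log(1.25e-02) = 1.90.

pK_{a2} = 1.90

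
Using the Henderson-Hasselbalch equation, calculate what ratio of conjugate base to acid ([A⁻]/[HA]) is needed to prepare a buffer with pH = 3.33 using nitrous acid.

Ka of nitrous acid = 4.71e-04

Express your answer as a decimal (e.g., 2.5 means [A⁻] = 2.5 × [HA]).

pKa = -log(4.71e-04) = 3.3270. pH = pKa + log([A⁻]/[HA]), so log([A⁻]/[HA]) = pH − pKa = 3.33 − 3.3270 = 0.0030. [A⁻]/[HA] = 10^(0.0030) = 1.01

[A⁻]/[HA] = 1.01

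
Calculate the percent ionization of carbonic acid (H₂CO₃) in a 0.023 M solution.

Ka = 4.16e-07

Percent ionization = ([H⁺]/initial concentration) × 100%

Using Ka equilibrium: x² + Ka×x - Ka×C = 0. Solving: [H⁺] = 9.7608e-05. Percent = (9.7608e-05/0.023) × 100

Percent ionization = 0.424%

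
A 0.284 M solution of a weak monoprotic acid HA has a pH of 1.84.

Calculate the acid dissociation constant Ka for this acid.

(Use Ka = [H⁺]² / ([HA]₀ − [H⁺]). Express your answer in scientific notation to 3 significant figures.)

[H⁺] = 10^(−pH) = 10^(−1.84) = 1.445e-02 M. For HA ⇌ H⁺ + A⁻, Ka = [H⁺][A⁻]/[HA] = [H⁺]² / ([HA]₀ − [H⁺]) = (1.445e-02)² / (0.284 − 1.445e-02) = 7.75e-04.

K_a = 7.75e-04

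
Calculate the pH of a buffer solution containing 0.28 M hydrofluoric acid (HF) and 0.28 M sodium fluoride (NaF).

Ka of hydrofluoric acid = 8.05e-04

pKa = -log(8.05e-04) = 3.09. pH = pKa + log([A⁻]/[HA]) = 3.09 + log(0.28/0.28)

pH = 3.09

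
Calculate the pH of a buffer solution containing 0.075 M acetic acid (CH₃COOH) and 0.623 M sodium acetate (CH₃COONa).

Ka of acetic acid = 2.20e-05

pKa = -log(2.20e-05) = 4.66. pH = pKa + log([A⁻]/[HA]) = 4.66 + log(0.623/0.075)

pH = 5.58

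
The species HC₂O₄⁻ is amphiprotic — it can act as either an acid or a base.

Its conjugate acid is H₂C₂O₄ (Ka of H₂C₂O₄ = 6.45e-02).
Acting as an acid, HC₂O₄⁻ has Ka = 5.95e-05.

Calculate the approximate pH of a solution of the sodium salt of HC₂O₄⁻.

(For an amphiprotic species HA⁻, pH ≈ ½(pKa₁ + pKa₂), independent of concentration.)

pKa₁ = -log(6.45e-02) = 1.19; pKa₂ = -log(5.95e-05) = 4.23. For an amphiprotic species, pH ≈ ½(pKa₁ + pKa₂) = ½(1.19 + 4.23) = 2.71.

pH = 2.71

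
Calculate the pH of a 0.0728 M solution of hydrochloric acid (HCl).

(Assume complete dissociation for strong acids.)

[H⁺] = 0.0728 M for strong acid. pH = -log[H⁺] = -log(0.0728)

pH = 1.14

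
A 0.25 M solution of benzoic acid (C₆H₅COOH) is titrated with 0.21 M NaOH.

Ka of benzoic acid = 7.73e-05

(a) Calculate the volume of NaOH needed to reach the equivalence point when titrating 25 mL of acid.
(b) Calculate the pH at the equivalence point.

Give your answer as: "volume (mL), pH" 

moles acid = 0.25 × 25/1000 = 0.00625 mol; V_base = moles/0.21 × 1000 = 29.8 mL. At equivalence only the conjugate base is present: [A⁻] = 0.00625/0.055 = 1.1413e-01 M. Kb = Kw/Ka = 1.29e-10; [OH⁻] = √(Kb × [A⁻]) = 3.8425e-06; pOH = 5.42; pH = 14 - pOH = 8.58.

V = 29.8 mL, pH = 8.58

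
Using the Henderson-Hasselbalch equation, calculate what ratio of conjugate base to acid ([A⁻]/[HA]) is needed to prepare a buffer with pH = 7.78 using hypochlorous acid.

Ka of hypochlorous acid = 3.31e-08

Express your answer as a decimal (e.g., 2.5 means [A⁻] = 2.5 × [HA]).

pKa = -log(3.31e-08) = 7.4802. pH = pKa + log([A⁻]/[HA]), so log([A⁻]/[HA]) = pH − pKa = 7.78 − 7.4802 = 0.2998. [A⁻]/[HA] = 10^(0.2998) = 1.99

[A⁻]/[HA] = 1.99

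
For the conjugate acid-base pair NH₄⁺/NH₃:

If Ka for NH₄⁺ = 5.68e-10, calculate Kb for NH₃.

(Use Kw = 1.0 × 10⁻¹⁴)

For a conjugate pair Ka × Kb = Kw, so Kb = Kw/Ka = 1.0 × 10⁻¹⁴ / 5.68e-10 = 1.76e-05.

K_b = 1.76e-05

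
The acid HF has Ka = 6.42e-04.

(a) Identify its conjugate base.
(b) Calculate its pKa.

(a) The conjugate base is formed by removing one H⁺ from HF, giving F⁻. (b) pKa = -log(Ka) = -log(6.42e-04) = 3.19.

Conjugate base: F⁻; pK_a = 3.19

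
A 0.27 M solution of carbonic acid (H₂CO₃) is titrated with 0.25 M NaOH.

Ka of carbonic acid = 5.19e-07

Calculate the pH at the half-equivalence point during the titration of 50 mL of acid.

At half-equivalence [HA] = [A⁻], so Henderson-Hasselbalch gives pH = pKa = -log(5.19e-07) = 6.28.

pH = pKa = 6.28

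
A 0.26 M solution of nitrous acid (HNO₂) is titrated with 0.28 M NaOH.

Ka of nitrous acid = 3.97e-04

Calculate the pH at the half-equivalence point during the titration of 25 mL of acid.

At half-equivalence [HA] = [A⁻], so Henderson-Hasselbalch gives pH = pKa = -log(3.97e-04) = 3.40.

pH = pKa = 3.40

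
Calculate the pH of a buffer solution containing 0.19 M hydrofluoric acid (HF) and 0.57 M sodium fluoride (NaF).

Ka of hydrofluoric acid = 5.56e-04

pKa = -log(5.56e-04) = 3.25. pH = pKa + log([A⁻]/[HA]) = 3.25 + log(0.57/0.19)

pH = 3.73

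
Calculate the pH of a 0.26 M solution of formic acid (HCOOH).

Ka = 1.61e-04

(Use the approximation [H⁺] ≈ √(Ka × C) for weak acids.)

[H⁺] = √(Ka × C) = √(1.61e-04 × 0.26) = 6.4699e-03. pH = -log(6.4699e-03)

pH = 2.19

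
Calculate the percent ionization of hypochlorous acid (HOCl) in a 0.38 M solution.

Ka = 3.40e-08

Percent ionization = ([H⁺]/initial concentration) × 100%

Using Ka equilibrium: x² + Ka×x - Ka×C = 0. Solving: [H⁺] = 1.1365e-04. Percent = (1.1365e-04/0.38) × 100

Percent ionization = 0.0299%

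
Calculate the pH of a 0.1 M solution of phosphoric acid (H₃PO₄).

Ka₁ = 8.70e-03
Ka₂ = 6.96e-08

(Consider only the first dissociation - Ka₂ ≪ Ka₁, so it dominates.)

First dissociation dominates. From Ka₁ = [H⁺][HA⁻]/[H₂A], x² + Ka₁·x − Ka₁·C = 0 with C = 0.1 M and Ka₁ = 8.70e-03. Solving: [H⁺] = (−Ka₁ + √(Ka₁² + 4·Ka₁·C)) / 2 = 2.5465e-02 M. pH = -log(2.5465e-02) = 1.59.

pH = 1.59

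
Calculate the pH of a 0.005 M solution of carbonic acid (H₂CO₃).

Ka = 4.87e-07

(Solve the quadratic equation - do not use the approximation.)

x² + Ka×x - Ka×C = 0. Using quadratic formula: [H⁺] = 4.9103e-05

pH = 4.31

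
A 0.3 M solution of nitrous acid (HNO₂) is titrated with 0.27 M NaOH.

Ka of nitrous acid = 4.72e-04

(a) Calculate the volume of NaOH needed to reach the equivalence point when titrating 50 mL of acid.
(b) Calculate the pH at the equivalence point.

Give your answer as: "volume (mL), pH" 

moles acid = 0.3 × 50/1000 = 0.015 mol; V_base = moles/0.27 × 1000 = 55.6 mL. At equivalence only the conjugate base is present: [A⁻] = 0.015/0.106 = 1.4211e-01 M. Kb = Kw/Ka = 2.12e-11; [OH⁻] = √(Kb × [A⁻]) = 1.7351e-06; pOH = 5.76; pH = 14 - pOH = 8.24.

V = 55.6 mL, pH = 8.24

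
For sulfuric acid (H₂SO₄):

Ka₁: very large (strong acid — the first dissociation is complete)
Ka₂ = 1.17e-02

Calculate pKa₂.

pKa₂ = -log(Ka₂) = -log(1.17e-02) = 1.93.

pK_{a2} = 1.93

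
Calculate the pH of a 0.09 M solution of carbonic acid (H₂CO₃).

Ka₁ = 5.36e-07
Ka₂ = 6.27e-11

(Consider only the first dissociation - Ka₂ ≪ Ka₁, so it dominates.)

First dissociation dominates. From Ka₁ = [H⁺][HA⁻]/[H₂A], x² + Ka₁·x − Ka₁·C = 0 with C = 0.09 M and Ka₁ = 5.36e-07. Solving: [H⁺] = (−Ka₁ + √(Ka₁² + 4·Ka₁·C)) / 2 = 2.1937e-04 M. pH = -log(2.1937e-04) = 3.66.

pH = 3.66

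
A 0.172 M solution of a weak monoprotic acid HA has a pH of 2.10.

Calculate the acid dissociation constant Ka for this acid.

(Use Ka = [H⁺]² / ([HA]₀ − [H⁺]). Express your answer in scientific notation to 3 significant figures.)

[H⁺] = 10^(−pH) = 10^(−2.10) = 7.943e-03 M. For HA ⇌ H⁺ + A⁻, Ka = [H⁺][A⁻]/[HA] = [H⁺]² / ([HA]₀ − [H⁺]) = (7.943e-03)² / (0.172 − 7.943e-03) = 3.85e-04.

K_a = 3.85e-04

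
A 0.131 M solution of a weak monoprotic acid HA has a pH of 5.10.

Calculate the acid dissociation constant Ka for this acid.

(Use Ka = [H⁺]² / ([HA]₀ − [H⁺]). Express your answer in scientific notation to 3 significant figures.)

[H⁺] = 10^(−pH) = 10^(−5.10) = 7.943e-06 M. For HA ⇌ H⁺ + A⁻, Ka = [H⁺][A⁻]/[HA] = [H⁺]² / ([HA]₀ − [H⁺]) = (7.943e-06)² / (0.131 − 7.943e-06) = 4.82e-10.

K_a = 4.82e-10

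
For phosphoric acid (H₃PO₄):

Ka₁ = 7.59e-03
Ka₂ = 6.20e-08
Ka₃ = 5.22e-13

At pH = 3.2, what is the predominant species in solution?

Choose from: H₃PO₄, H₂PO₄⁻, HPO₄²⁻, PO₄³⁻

pKa₁ = 2.12, pKa₂ = 7.21, pKa₃ = 12.28. For a polyprotic acid the predominant species crosses at each pKa: below pKa_n the protonated form dominates, above it the deprotonated form does. At pH = 3.2, the predominant species is H₂PO₄⁻.

H₂PO₄⁻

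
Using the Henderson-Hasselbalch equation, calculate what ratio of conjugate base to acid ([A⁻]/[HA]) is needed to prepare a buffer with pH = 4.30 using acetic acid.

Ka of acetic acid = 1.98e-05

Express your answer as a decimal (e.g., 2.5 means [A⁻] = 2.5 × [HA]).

pKa = -log(1.98e-05) = 4.7033. pH = pKa + log([A⁻]/[HA]), so log([A⁻]/[HA]) = pH − pKa = 4.30 − 4.7033 = -0.4033. [A⁻]/[HA] = 10^(-0.4033) = 0.395

[A⁻]/[HA] = 0.395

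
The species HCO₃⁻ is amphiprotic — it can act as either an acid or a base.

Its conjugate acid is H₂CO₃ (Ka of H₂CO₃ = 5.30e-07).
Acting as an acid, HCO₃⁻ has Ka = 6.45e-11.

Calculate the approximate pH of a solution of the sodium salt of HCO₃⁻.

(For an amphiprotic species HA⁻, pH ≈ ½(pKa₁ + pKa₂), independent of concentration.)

pKa₁ = -log(5.30e-07) = 6.28; pKa₂ = -log(6.45e-11) = 10.19. For an amphiprotic species, pH ≈ ½(pKa₁ + pKa₂) = ½(6.28 + 10.19) = 8.23.

pH = 8.23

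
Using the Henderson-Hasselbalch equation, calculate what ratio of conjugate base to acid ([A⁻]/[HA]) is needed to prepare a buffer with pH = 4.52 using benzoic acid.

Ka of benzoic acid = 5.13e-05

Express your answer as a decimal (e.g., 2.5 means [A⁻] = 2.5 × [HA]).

pKa = -log(5.13e-05) = 4.2899. pH = pKa + log([A⁻]/[HA]), so log([A⁻]/[HA]) = pH − pKa = 4.52 − 4.2899 = 0.2301. [A⁻]/[HA] = 10^(0.2301) = 1.70

[A⁻]/[HA] = 1.70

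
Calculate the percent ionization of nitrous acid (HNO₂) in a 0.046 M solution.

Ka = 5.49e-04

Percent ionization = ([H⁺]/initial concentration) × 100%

Using Ka equilibrium: x² + Ka×x - Ka×C = 0. Solving: [H⁺] = 4.7583e-03. Percent = (4.7583e-03/0.046) × 100

Percent ionization = 10.3%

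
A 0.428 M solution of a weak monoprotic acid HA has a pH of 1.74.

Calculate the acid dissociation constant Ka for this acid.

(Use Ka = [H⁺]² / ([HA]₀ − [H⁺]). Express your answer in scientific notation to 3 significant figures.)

[H⁺] = 10^(−pH) = 10^(−1.74) = 1.820e-02 M. For HA ⇌ H⁺ + A⁻, Ka = [H⁺][A⁻]/[HA] = [H⁺]² / ([HA]₀ − [H⁺]) = (1.820e-02)² / (0.428 − 1.820e-02) = 8.08e-04.

K_a = 8.08e-04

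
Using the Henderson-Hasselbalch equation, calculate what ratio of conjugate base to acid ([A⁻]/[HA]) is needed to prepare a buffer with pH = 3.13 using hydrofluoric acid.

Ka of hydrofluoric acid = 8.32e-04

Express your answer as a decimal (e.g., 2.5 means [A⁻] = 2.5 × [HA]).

pKa = -log(8.32e-04) = 3.0799. pH = pKa + log([A⁻]/[HA]), so log([A⁻]/[HA]) = pH − pKa = 3.13 − 3.0799 = 0.0501. [A⁻]/[HA] = 10^(0.0501) = 1.12

[A⁻]/[HA] = 1.12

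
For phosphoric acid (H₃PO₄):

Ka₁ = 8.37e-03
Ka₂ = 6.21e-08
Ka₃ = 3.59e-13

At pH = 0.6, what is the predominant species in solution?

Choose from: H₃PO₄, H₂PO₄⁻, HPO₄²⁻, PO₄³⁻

pKa₁ = 2.08, pKa₂ = 7.21, pKa₃ = 12.44. For a polyprotic acid the predominant species crosses at each pKa: below pKa_n the protonated form dominates, above it the deprotonated form does. At pH = 0.6, the predominant species is H₃PO₄.

H₃PO₄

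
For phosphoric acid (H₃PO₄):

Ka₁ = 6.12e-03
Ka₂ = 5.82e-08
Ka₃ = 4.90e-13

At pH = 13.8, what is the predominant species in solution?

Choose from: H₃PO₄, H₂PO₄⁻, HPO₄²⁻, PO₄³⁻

pKa₁ = 2.21, pKa₂ = 7.24, pKa₃ = 12.31. For a polyprotic acid the predominant species crosses at each pKa: below pKa_n the protonated form dominates, above it the deprotonated form does. At pH = 13.8, the predominant species is PO₄³⁻.

PO₄³⁻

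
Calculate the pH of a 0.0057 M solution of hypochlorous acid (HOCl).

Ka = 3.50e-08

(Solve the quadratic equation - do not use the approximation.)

x² + Ka×x - Ka×C = 0. Using quadratic formula: [H⁺] = 1.4107e-05

pH = 4.85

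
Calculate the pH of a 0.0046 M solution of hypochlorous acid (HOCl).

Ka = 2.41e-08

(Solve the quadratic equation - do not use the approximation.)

x² + Ka×x - Ka×C = 0. Using quadratic formula: [H⁺] = 1.0517e-05

pH = 4.98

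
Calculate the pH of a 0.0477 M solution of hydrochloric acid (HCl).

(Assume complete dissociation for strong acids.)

[H⁺] = 0.0477 M for strong acid. pH = -log[H⁺] = -log(0.0477)

pH = 1.32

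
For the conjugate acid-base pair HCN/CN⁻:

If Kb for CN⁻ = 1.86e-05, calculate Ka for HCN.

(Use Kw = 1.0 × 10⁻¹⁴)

For a conjugate pair Ka × Kb = Kw, so Ka = Kw/Kb = 1.0 × 10⁻¹⁴ / 1.86e-05 = 5.38e-10.

K_a = 5.38e-10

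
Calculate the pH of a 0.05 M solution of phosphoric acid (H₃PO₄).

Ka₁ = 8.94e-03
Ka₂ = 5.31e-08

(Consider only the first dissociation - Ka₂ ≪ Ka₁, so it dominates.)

First dissociation dominates. From Ka₁ = [H⁺][HA⁻]/[H₂A], x² + Ka₁·x − Ka₁·C = 0 with C = 0.05 M and Ka₁ = 8.94e-03. Solving: [H⁺] = (−Ka₁ + √(Ka₁² + 4·Ka₁·C)) / 2 = 1.7140e-02 M. pH = -log(1.7140e-02) = 1.77.

pH = 1.77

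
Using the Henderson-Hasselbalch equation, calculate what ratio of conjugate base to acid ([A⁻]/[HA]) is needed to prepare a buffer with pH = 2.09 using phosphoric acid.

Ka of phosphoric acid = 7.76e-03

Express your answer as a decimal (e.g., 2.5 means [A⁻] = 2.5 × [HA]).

pKa = -log(7.76e-03) = 2.1101. pH = pKa + log([A⁻]/[HA]), so log([A⁻]/[HA]) = pH − pKa = 2.09 − 2.1101 = -0.0201. [A⁻]/[HA] = 10^(-0.0201) = 0.955

[A⁻]/[HA] = 0.955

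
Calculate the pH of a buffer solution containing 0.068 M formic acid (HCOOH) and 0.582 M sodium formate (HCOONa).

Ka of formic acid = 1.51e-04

pKa = -log(1.51e-04) = 3.82. pH = pKa + log([A⁻]/[HA]) = 3.82 + log(0.582/0.068)

pH = 4.75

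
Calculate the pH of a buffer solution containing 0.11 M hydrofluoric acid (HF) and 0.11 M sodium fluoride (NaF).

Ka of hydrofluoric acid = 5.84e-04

pKa = -log(5.84e-04) = 3.23. pH = pKa + log([A⁻]/[HA]) = 3.23 + log(0.11/0.11)

pH = 3.23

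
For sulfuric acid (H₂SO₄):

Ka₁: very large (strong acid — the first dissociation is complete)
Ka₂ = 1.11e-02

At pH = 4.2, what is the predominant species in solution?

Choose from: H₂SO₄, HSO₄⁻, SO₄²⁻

The first dissociation is complete, so H₂SO₄ itself is never the predominant species in water; pKa₂ = -log(1.11e-02) = 1.95. For a polyprotic acid the predominant species crosses at each pKa: below pKa_n the protonated form dominates, above it the deprotonated form does. At pH = 4.2, the predominant species is SO₄²⁻.

SO₄²⁻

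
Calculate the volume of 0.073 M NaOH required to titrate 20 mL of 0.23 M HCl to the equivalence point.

At equivalence: moles acid = moles base. moles HCl = 0.23 × 20/1000 = 0.0046 mol. V_base = moles / 0.073 × 1000 = 63.0 mL.

V_{base} = 63.0 mL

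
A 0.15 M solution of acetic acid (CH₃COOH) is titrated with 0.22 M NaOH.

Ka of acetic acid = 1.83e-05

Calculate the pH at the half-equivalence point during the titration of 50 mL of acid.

At half-equivalence [HA] = [A⁻], so Henderson-Hasselbalch gives pH = pKa = -log(1.83e-05) = 4.74.

pH = pKa = 4.74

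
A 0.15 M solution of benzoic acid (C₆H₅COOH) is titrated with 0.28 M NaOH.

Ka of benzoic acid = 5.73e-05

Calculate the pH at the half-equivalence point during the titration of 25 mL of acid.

At half-equivalence [HA] = [A⁻], so Henderson-Hasselbalch gives pH = pKa = -log(5.73e-05) = 4.24.

pH = pKa = 4.24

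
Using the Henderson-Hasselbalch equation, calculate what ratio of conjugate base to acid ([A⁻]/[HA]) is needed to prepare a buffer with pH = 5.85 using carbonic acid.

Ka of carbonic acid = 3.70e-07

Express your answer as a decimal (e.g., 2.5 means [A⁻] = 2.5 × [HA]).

pKa = -log(3.70e-07) = 6.4318. pH = pKa + log([A⁻]/[HA]), so log([A⁻]/[HA]) = pH − pKa = 5.85 − 6.4318 = -0.5818. [A⁻]/[HA] = 10^(-0.5818) = 0.262

[A⁻]/[HA] = 0.262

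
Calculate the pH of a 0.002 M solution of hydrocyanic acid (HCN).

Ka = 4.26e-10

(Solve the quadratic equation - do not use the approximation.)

x² + Ka×x - Ka×C = 0. Using quadratic formula: [H⁺] = 9.2283e-07

pH = 6.03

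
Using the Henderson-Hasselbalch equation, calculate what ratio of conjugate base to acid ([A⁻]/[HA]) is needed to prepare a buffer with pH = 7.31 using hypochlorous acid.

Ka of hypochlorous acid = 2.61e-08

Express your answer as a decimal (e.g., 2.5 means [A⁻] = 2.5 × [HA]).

pKa = -log(2.61e-08) = 7.5834. pH = pKa + log([A⁻]/[HA]), so log([A⁻]/[HA]) = pH − pKa = 7.31 − 7.5834 = -0.2734. [A⁻]/[HA] = 10^(-0.2734) = 0.533

[A⁻]/[HA] = 0.533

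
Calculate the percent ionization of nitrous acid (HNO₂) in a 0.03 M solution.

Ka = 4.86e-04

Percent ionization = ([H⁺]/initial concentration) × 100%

Using Ka equilibrium: x² + Ka×x - Ka×C = 0. Solving: [H⁺] = 3.5831e-03. Percent = (3.5831e-03/0.03) × 100

Percent ionization = 11.9%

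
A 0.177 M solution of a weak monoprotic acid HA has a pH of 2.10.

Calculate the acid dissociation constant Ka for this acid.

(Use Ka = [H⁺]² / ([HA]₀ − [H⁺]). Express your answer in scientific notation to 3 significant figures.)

[H⁺] = 10^(−pH) = 10^(−2.10) = 7.943e-03 M. For HA ⇌ H⁺ + A⁻, Ka = [H⁺][A⁻]/[HA] = [H⁺]² / ([HA]₀ − [H⁺]) = (7.943e-03)² / (0.177 − 7.943e-03) = 3.73e-04.

K_a = 3.73e-04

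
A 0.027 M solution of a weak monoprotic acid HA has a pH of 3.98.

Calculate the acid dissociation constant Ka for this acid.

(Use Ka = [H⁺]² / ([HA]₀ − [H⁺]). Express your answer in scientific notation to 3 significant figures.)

[H⁺] = 10^(−pH) = 10^(−3.98) = 1.047e-04 M. For HA ⇌ H⁺ + A⁻, Ka = [H⁺][A⁻]/[HA] = [H⁺]² / ([HA]₀ − [H⁺]) = (1.047e-04)² / (0.027 − 1.047e-04) = 4.08e-07.

K_a = 4.08e-07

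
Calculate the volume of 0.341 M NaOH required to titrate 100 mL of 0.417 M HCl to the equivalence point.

At equivalence: moles acid = moles base. moles HCl = 0.417 × 100/1000 = 0.0417 mol. V_base = moles / 0.341 × 1000 = 122.3 mL.

V_{base} = 122.3 mL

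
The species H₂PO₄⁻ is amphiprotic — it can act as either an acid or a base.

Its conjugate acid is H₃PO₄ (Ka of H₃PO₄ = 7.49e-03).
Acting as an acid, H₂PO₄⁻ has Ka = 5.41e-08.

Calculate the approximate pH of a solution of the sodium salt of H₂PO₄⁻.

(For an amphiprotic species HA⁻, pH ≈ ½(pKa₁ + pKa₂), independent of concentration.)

pKa₁ = -log(7.49e-03) = 2.13; pKa₂ = -log(5.41e-08) = 7.27. For an amphiprotic species, pH ≈ ½(pKa₁ + pKa₂) = ½(2.13 + 7.27) = 4.70.

pH = 4.70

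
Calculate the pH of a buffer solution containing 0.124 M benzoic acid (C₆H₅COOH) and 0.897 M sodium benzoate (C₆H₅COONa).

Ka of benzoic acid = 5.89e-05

pKa = -log(5.89e-05) = 4.23. pH = pKa + log([A⁻]/[HA]) = 4.23 + log(0.897/0.124)

pH = 5.09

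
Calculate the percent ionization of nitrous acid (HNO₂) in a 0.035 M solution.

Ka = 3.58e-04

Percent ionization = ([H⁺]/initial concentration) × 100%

Using Ka equilibrium: x² + Ka×x - Ka×C = 0. Solving: [H⁺] = 3.3653e-03. Percent = (3.3653e-03/0.035) × 100

Percent ionization = 9.62%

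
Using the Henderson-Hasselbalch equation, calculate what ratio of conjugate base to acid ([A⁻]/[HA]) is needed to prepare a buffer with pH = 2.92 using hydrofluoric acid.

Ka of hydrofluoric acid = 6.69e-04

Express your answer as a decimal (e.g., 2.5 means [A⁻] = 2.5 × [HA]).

pKa = -log(6.69e-04) = 3.1746. pH = pKa + log([A⁻]/[HA]), so log([A⁻]/[HA]) = pH − pKa = 2.92 − 3.1746 = -0.2546. [A⁻]/[HA] = 10^(-0.2546) = 0.556

[A⁻]/[HA] = 0.556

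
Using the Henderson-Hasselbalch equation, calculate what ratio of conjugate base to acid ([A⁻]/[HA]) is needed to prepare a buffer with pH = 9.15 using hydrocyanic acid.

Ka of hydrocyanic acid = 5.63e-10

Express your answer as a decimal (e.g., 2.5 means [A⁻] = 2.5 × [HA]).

pKa = -log(5.63e-10) = 9.2495. pH = pKa + log([A⁻]/[HA]), so log([A⁻]/[HA]) = pH − pKa = 9.15 − 9.2495 = -0.0995. [A⁻]/[HA] = 10^(-0.0995) = 0.795

[A⁻]/[HA] = 0.795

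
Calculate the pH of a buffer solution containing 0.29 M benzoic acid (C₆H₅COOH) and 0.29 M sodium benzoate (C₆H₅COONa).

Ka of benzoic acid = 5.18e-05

pKa = -log(5.18e-05) = 4.29. pH = pKa + log([A⁻]/[HA]) = 4.29 + log(0.29/0.29)

pH = 4.29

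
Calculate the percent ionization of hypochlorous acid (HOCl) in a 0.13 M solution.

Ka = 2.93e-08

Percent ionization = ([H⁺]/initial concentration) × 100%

Using Ka equilibrium: x² + Ka×x - Ka×C = 0. Solving: [H⁺] = 6.1702e-05. Percent = (6.1702e-05/0.13) × 100

Percent ionization = 0.0475%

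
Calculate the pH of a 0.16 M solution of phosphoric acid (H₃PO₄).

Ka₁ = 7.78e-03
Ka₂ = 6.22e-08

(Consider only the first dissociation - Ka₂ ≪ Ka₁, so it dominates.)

First dissociation dominates. From Ka₁ = [H⁺][HA⁻]/[H₂A], x² + Ka₁·x − Ka₁·C = 0 with C = 0.16 M and Ka₁ = 7.78e-03. Solving: [H⁺] = (−Ka₁ + √(Ka₁² + 4·Ka₁·C)) / 2 = 3.1606e-02 M. pH = -log(3.1606e-02) = 1.50.

pH = 1.50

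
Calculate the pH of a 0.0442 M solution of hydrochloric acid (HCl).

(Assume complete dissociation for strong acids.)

[H⁺] = 0.0442 M for strong acid. pH = -log[H⁺] = -log(0.0442)

pH = 1.35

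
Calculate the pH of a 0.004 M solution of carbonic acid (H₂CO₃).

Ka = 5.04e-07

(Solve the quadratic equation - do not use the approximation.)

x² + Ka×x - Ka×C = 0. Using quadratic formula: [H⁺] = 4.4649e-05

pH = 4.35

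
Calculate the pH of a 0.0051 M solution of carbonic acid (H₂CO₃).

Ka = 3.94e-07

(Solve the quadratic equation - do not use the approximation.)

x² + Ka×x - Ka×C = 0. Using quadratic formula: [H⁺] = 4.4630e-05

pH = 4.35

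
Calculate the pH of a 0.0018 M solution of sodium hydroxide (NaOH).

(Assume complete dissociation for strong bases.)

[OH⁻] = 0.0018 M for strong base. pOH = -log[OH⁻] = 2.74, pH = 14 - pOH

pH = 11.26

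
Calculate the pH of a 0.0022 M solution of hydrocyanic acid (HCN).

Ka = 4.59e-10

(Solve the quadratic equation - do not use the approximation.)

x² + Ka×x - Ka×C = 0. Using quadratic formula: [H⁺] = 1.0047e-06

pH = 6.00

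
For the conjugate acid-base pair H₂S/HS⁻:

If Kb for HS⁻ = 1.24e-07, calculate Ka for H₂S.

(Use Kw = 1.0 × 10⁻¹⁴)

For a conjugate pair Ka × Kb = Kw, so Ka = Kw/Kb = 1.0 × 10⁻¹⁴ / 1.24e-07 = 8.06e-08.

K_a = 8.06e-08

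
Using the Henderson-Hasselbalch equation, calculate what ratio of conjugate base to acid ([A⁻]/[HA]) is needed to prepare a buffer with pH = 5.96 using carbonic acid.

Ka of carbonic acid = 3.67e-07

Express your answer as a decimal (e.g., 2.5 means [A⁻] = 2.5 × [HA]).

pKa = -log(3.67e-07) = 6.4353. pH = pKa + log([A⁻]/[HA]), so log([A⁻]/[HA]) = pH − pKa = 5.96 − 6.4353 = -0.4753. [A⁻]/[HA] = 10^(-0.4753) = 0.335

[A⁻]/[HA] = 0.335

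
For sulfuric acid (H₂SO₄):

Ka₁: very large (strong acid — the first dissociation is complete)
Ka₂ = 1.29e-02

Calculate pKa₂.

pKa₂ = -log(Ka₂) = -log(1.29e-02) = 1.89.

pK_{a2} = 1.89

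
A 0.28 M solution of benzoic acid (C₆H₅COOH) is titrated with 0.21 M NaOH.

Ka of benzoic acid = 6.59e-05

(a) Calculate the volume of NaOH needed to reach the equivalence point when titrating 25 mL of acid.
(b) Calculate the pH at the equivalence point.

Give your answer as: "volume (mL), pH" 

moles acid = 0.28 × 25/1000 = 0.007 mol; V_base = moles/0.21 × 1000 = 33.3 mL. At equivalence only the conjugate base is present: [A⁻] = 0.007/0.058 = 1.2000e-01 M. Kb = Kw/Ka = 1.52e-10; [OH⁻] = √(Kb × [A⁻]) = 4.2672e-06; pOH = 5.37; pH = 14 - pOH = 8.63.

V = 33.3 mL, pH = 8.63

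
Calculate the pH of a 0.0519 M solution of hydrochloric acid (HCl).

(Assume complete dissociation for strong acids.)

[H⁺] = 0.0519 M for strong acid. pH = -log[H⁺] = -log(0.0519)

pH = 1.28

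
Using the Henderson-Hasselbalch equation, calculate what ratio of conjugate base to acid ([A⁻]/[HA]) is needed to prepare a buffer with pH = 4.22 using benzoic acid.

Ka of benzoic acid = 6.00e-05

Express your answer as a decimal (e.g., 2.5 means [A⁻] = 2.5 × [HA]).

pKa = -log(6.00e-05) = 4.2218. pH = pKa + log([A⁻]/[HA]), so log([A⁻]/[HA]) = pH − pKa = 4.22 − 4.2218 = -0.0018. [A⁻]/[HA] = 10^(-0.0018) = 0.996

[A⁻]/[HA] = 0.996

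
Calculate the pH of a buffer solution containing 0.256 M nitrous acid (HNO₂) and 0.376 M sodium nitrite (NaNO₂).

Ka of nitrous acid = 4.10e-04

pKa = -log(4.10e-04) = 3.39. pH = pKa + log([A⁻]/[HA]) = 3.39 + log(0.376/0.256)

pH = 3.55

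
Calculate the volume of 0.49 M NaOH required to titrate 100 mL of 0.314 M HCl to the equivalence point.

At equivalence: moles acid = moles base. moles HCl = 0.314 × 100/1000 = 0.0314 mol. V_base = moles / 0.49 × 1000 = 64.1 mL.

V_{base} = 64.1 mL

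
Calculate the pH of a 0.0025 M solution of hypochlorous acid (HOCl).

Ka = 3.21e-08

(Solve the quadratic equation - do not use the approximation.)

x² + Ka×x - Ka×C = 0. Using quadratic formula: [H⁺] = 8.9422e-06

pH = 5.05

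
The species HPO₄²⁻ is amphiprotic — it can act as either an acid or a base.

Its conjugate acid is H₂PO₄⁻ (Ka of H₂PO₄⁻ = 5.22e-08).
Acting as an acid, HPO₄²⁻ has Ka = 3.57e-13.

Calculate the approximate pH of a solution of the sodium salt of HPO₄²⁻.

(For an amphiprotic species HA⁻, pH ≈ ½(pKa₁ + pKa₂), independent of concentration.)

pKa₁ = -log(5.22e-08) = 7.28; pKa₂ = -log(3.57e-13) = 12.45. For an amphiprotic species, pH ≈ ½(pKa₁ + pKa₂) = ½(7.28 + 12.45) = 9.86.

pH = 9.86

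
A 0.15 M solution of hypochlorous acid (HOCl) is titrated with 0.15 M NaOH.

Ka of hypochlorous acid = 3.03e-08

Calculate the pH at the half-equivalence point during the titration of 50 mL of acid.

At half-equivalence [HA] = [A⁻], so Henderson-Hasselbalch gives pH = pKa = -log(3.03e-08) = 7.52.

pH = pKa = 7.52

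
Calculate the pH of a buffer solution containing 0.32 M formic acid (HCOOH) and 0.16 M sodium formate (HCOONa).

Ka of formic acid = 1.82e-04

pKa = -log(1.82e-04) = 3.74. pH = pKa + log([A⁻]/[HA]) = 3.74 + log(0.16/0.32)

pH = 3.44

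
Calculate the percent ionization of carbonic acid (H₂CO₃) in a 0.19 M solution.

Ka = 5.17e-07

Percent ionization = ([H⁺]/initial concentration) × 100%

Using Ka equilibrium: x² + Ka×x - Ka×C = 0. Solving: [H⁺] = 3.1316e-04. Percent = (3.1316e-04/0.19) × 100

Percent ionization = 0.165%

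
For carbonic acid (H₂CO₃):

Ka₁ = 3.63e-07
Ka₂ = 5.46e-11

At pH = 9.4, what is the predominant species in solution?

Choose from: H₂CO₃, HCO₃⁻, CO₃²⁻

pKa₁ = 6.44, pKa₂ = 10.26. For a polyprotic acid the predominant species crosses at each pKa: below pKa_n the protonated form dominates, above it the deprotonated form does. At pH = 9.4, the predominant species is HCO₃⁻.

HCO₃⁻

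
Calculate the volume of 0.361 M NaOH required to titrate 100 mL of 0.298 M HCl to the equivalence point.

At equivalence: moles acid = moles base. moles HCl = 0.298 × 100/1000 = 0.0298 mol. V_base = moles / 0.361 × 1000 = 82.5 mL.

V_{base} = 82.5 mL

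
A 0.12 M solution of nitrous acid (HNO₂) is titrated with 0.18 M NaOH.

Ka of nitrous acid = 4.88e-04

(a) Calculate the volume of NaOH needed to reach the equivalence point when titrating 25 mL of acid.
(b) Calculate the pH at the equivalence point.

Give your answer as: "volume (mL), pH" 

moles acid = 0.12 × 25/1000 = 0.003 mol; V_base = moles/0.18 × 1000 = 16.7 mL. At equivalence only the conjugate base is present: [A⁻] = 0.003/0.042 = 7.2000e-02 M. Kb = Kw/Ka = 2.05e-11; [OH⁻] = √(Kb × [A⁻]) = 1.2147e-06; pOH = 5.92; pH = 14 - pOH = 8.08.

V = 16.7 mL, pH = 8.08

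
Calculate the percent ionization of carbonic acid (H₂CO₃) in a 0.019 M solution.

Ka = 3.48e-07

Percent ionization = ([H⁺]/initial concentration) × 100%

Using Ka equilibrium: x² + Ka×x - Ka×C = 0. Solving: [H⁺] = 8.1140e-05. Percent = (8.1140e-05/0.019) × 100

Percent ionization = 0.427%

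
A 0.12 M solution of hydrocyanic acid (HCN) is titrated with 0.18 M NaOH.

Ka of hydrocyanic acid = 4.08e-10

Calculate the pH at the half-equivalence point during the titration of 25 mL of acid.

At half-equivalence [HA] = [A⁻], so Henderson-Hasselbalch gives pH = pKa = -log(4.08e-10) = 9.39.

pH = pKa = 9.39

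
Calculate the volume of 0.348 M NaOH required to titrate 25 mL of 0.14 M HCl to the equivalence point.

At equivalence: moles acid = moles base. moles HCl = 0.14 × 25/1000 = 0.0035 mol. V_base = moles / 0.348 × 1000 = 10.1 mL.

V_{base} = 10.1 mL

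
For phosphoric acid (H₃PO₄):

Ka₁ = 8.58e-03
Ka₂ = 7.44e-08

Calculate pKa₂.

pKa₂ = -log(Ka₂) = -log(7.44e-08) = 7.13.

pK_{a2} = 7.13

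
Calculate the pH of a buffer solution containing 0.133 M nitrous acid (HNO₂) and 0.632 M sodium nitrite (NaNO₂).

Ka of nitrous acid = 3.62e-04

pKa = -log(3.62e-04) = 3.44. pH = pKa + log([A⁻]/[HA]) = 3.44 + log(0.632/0.133)

pH = 4.12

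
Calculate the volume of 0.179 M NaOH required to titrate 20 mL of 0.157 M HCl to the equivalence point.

At equivalence: moles acid = moles base. moles HCl = 0.157 × 20/1000 = 0.00314 mol. V_base = moles / 0.179 × 1000 = 17.5 mL.

V_{base} = 17.5 mL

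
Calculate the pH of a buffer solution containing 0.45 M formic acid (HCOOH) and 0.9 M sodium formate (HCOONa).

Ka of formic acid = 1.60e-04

pKa = -log(1.60e-04) = 3.80. pH = pKa + log([A⁻]/[HA]) = 3.80 + log(0.9/0.45)

pH = 4.10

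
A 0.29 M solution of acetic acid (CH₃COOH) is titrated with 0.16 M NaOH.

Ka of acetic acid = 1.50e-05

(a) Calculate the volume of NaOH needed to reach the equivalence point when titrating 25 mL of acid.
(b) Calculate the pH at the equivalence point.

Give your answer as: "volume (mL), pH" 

moles acid = 0.29 × 25/1000 = 0.00725 mol; V_base = moles/0.16 × 1000 = 45.3 mL. At equivalence only the conjugate base is present: [A⁻] = 0.00725/0.070 = 1.0311e-01 M. Kb = Kw/Ka = 6.67e-10; [OH⁻] = √(Kb × [A⁻]) = 8.2910e-06; pOH = 5.08; pH = 14 - pOH = 8.92.

V = 45.3 mL, pH = 8.92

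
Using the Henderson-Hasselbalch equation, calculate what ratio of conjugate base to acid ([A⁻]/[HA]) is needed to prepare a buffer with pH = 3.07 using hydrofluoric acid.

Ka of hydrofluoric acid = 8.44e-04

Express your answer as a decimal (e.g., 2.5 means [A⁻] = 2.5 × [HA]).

pKa = -log(8.44e-04) = 3.0737. pH = pKa + log([A⁻]/[HA]), so log([A⁻]/[HA]) = pH − pKa = 3.07 − 3.0737 = -0.0037. [A⁻]/[HA] = 10^(-0.0037) = 0.992

[A⁻]/[HA] = 0.992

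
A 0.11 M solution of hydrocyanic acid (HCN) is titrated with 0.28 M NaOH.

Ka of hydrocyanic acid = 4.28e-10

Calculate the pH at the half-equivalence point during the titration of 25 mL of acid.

At half-equivalence [HA] = [A⁻], so Henderson-Hasselbalch gives pH = pKa = -log(4.28e-10) = 9.37.

pH = pKa = 9.37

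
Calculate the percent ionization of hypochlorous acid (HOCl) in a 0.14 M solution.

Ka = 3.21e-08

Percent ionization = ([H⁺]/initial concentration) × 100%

Using Ka equilibrium: x² + Ka×x - Ka×C = 0. Solving: [H⁺] = 6.7021e-05. Percent = (6.7021e-05/0.14) × 100

Percent ionization = 0.0479%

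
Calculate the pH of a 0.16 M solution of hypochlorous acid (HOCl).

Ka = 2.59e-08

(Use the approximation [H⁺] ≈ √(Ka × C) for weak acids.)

[H⁺] = √(Ka × C) = √(2.59e-08 × 0.16) = 6.4374e-05. pH = -log(6.4374e-05)

pH = 4.19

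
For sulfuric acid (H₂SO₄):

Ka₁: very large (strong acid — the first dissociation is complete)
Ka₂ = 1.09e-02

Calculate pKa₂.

pKa₂ = -log(Ka₂) = -log(1.09e-02) = 1.96.

pK_{a2} = 1.96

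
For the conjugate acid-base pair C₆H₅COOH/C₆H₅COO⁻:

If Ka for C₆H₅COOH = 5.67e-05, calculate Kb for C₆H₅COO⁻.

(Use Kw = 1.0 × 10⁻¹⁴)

For a conjugate pair Ka × Kb = Kw, so Kb = Kw/Ka = 1.0 × 10⁻¹⁴ / 5.67e-05 = 1.76e-10.

K_b = 1.76e-10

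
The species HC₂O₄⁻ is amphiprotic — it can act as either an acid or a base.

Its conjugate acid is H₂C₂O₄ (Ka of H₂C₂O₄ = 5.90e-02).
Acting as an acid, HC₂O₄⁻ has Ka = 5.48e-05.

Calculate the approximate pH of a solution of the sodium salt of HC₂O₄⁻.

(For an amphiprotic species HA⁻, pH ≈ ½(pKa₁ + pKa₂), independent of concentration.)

pKa₁ = -log(5.90e-02) = 1.23; pKa₂ = -log(5.48e-05) = 4.26. For an amphiprotic species, pH ≈ ½(pKa₁ + pKa₂) = ½(1.23 + 4.26) = 2.75.

pH = 2.75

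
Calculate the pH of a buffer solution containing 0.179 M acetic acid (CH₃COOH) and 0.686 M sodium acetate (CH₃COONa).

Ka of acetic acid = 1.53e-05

pKa = -log(1.53e-05) = 4.82. pH = pKa + log([A⁻]/[HA]) = 4.82 + log(0.686/0.179)

pH = 5.40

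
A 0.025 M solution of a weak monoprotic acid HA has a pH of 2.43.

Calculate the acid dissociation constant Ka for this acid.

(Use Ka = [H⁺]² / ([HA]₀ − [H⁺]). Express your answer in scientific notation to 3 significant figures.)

[H⁺] = 10^(−pH) = 10^(−2.43) = 3.715e-03 M. For HA ⇌ H⁺ + A⁻, Ka = [H⁺][A⁻]/[HA] = [H⁺]² / ([HA]₀ − [H⁺]) = (3.715e-03)² / (0.025 − 3.715e-03) = 6.49e-04.

K_a = 6.49e-04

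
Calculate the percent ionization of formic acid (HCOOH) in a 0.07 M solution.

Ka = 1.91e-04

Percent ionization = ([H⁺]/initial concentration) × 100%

Using Ka equilibrium: x² + Ka×x - Ka×C = 0. Solving: [H⁺] = 3.5622e-03. Percent = (3.5622e-03/0.07) × 100

Percent ionization = 5.09%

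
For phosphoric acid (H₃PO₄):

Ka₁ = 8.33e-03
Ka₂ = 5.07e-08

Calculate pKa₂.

pKa₂ = -log(Ka₂) = -log(5.07e-08) = 7.29.

pK_{a2} = 7.29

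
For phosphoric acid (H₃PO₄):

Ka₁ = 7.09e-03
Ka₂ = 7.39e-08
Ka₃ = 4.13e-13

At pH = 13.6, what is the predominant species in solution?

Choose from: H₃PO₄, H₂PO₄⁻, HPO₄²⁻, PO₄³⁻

pKa₁ = 2.15, pKa₂ = 7.13, pKa₃ = 12.38. For a polyprotic acid the predominant species crosses at each pKa: below pKa_n the protonated form dominates, above it the deprotonated form does. At pH = 13.6, the predominant species is PO₄³⁻.

PO₄³⁻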